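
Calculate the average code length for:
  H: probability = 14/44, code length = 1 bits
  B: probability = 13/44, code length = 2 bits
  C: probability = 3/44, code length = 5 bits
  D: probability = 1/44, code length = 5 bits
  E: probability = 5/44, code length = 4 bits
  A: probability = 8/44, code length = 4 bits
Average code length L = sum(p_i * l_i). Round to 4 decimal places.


Weighted contributions p_i * l_i:
  H: (14/44) * 1 = 14/44
  B: (13/44) * 2 = 26/44
  C: (3/44) * 5 = 15/44
  D: (1/44) * 5 = 5/44
  E: (5/44) * 4 = 20/44
  A: (8/44) * 4 = 32/44
Sum = (14 + 26 + 15 + 5 + 20 + 32)/44 = 112/44

L = 112/44 = 2.5455 bits/symbol


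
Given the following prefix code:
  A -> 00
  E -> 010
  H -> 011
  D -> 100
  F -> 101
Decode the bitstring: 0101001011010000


Decoding step by step:
Bits 010 -> E
Bits 100 -> D
Bits 101 -> F
Bits 101 -> F
Bits 00 -> A
Bits 00 -> A


Decoded message: EDFFAA


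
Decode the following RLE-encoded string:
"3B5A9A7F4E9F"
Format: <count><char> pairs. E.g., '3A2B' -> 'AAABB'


Expanding each <count><char> pair:
  3B -> 'BBB'
  5A -> 'AAAAA'
  9A -> 'AAAAAAAAA'
  7F -> 'FFFFFFF'
  4E -> 'EEEE'
  9F -> 'FFFFFFFFF'

Decoded = BBBAAAAAAAAAAAAAAFFFFFFFEEEEFFFFFFFFF


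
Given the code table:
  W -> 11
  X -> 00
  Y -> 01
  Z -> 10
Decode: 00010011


Decoding:
00 -> X
01 -> Y
00 -> X
11 -> W


Result: XYXW


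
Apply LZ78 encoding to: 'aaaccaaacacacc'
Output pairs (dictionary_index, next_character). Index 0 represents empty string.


LZ78 encoding steps:
Dictionary: {0: ''}
Step 1: w='' (idx 0), next='a' -> output (0, 'a'), add 'a' as idx 1
Step 2: w='a' (idx 1), next='a' -> output (1, 'a'), add 'aa' as idx 2
Step 3: w='' (idx 0), next='c' -> output (0, 'c'), add 'c' as idx 3
Step 4: w='c' (idx 3), next='a' -> output (3, 'a'), add 'ca' as idx 4
Step 5: w='aa' (idx 2), next='c' -> output (2, 'c'), add 'aac' as idx 5
Step 6: w='a' (idx 1), next='c' -> output (1, 'c'), add 'ac' as idx 6
Step 7: w='ac' (idx 6), next='c' -> output (6, 'c'), add 'acc' as idx 7


Encoded: [(0, 'a'), (1, 'a'), (0, 'c'), (3, 'a'), (2, 'c'), (1, 'c'), (6, 'c')]


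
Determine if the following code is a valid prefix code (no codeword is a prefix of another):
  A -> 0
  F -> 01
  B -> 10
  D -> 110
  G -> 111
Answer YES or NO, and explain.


Checking each pair (does one codeword prefix another?):
  A='0' vs F='01': prefix -- VIOLATION

NO -- this is NOT a valid prefix code. A (0) is a prefix of F (01).


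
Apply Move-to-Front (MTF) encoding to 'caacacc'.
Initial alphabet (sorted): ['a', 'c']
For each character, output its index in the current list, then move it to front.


MTF encoding:
'c': index 1 in ['a', 'c'] -> ['c', 'a']
'a': index 1 in ['c', 'a'] -> ['a', 'c']
'a': index 0 in ['a', 'c'] -> ['a', 'c']
'c': index 1 in ['a', 'c'] -> ['c', 'a']
'a': index 1 in ['c', 'a'] -> ['a', 'c']
'c': index 1 in ['a', 'c'] -> ['c', 'a']
'c': index 0 in ['c', 'a'] -> ['c', 'a']


Output: [1, 1, 0, 1, 1, 1, 0]


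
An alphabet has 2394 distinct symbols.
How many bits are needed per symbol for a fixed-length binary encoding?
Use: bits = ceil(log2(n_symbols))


log2(2394) = 11.2252
Bracket: 2^11 = 2048 < 2394 <= 2^12 = 4096
So ceil(log2(2394)) = 12

bits = ceil(log2(2394)) = ceil(11.2252) = 12 bits


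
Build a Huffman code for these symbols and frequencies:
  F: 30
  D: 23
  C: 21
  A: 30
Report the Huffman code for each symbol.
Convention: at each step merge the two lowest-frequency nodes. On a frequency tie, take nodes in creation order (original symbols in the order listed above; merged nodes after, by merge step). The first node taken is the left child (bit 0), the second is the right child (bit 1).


Huffman tree construction:
Step 1: Merge C(21) + D(23) = 44
Step 2: Merge F(30) + A(30) = 60
Step 3: Merge (C+D)(44) + (F+A)(60) = 104
Read each symbol's code off the tree from the root (left child = 0, right child = 1).

Codes:
  F: 10 (length 2)
  D: 01 (length 2)
  C: 00 (length 2)
  A: 11 (length 2)
Average code length: 208/104 = 2.0000 bits/symbol


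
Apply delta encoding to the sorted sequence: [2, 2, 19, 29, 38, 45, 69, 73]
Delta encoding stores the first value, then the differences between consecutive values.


First value: 2
Deltas:
  2 - 2 = 0
  19 - 2 = 17
  29 - 19 = 10
  38 - 29 = 9
  45 - 38 = 7
  69 - 45 = 24
  73 - 69 = 4


Delta encoded: [2, 0, 17, 10, 9, 7, 24, 4]


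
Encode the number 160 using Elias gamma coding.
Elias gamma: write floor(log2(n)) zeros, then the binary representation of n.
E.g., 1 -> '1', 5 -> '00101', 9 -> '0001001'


num_bits = floor(log2(160)) + 1 = 8
leading_zeros = num_bits - 1 = 7
binary(160) = 10100000

Elias gamma(160) = '0000000' + '10100000' = 000000010100000 (15 bits)


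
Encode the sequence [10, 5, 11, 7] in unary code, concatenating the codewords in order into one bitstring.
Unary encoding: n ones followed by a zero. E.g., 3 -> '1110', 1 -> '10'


Encode each number as n ones followed by a terminating 0:
  10 -> 11111111110 (11 bits)
  5 -> 111110 (6 bits)
  11 -> 111111111110 (12 bits)
  7 -> 11111110 (8 bits)
Total length = 11 + 6 + 12 + 8 = 37 bits.

Unary([10, 5, 11, 7]) = 1111111111011111011111111111011111110 (37 bits)


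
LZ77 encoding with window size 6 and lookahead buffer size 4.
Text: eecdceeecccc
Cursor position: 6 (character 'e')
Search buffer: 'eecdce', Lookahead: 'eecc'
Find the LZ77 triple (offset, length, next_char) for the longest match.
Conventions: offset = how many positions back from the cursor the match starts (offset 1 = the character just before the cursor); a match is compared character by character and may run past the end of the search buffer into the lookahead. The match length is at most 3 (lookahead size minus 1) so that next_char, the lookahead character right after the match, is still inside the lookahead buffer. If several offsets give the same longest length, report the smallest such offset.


Try each offset into the search buffer:
  offset=1 (pos 5, char 'e'): match length 2
  offset=2 (pos 4, char 'c'): match length 0
  offset=3 (pos 3, char 'd'): match length 0
  offset=4 (pos 2, char 'c'): match length 0
  offset=5 (pos 1, char 'e'): match length 1
  offset=6 (pos 0, char 'e'): match length 3
Longest match has length 3 at offset 6.
next_char = character at position 6 + 3 = 9 -> 'c'

Best match: offset=6, length=3 (matching 'eec' starting at position 0)
LZ77 triple: (6, 3, 'c')


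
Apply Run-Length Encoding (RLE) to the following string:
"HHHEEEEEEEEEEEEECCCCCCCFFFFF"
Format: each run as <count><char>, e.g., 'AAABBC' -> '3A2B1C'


Scanning runs left to right:
  i=0: run of 'H' x 3 -> '3H'
  i=3: run of 'E' x 13 -> '13E'
  i=16: run of 'C' x 7 -> '7C'
  i=23: run of 'F' x 5 -> '5F'

RLE = 3H13E7C5F


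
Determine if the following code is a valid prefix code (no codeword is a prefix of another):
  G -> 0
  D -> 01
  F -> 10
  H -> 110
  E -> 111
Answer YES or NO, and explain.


Checking each pair (does one codeword prefix another?):
  G='0' vs D='01': prefix -- VIOLATION

NO -- this is NOT a valid prefix code. G (0) is a prefix of D (01).


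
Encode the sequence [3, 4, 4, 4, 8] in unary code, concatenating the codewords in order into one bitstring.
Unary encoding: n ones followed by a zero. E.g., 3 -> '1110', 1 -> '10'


Encode each number as n ones followed by a terminating 0:
  3 -> 1110 (4 bits)
  4 -> 11110 (5 bits)
  4 -> 11110 (5 bits)
  4 -> 11110 (5 bits)
  8 -> 111111110 (9 bits)
Total length = 4 + 5 + 5 + 5 + 9 = 28 bits.

Unary([3, 4, 4, 4, 8]) = 1110111101111011110111111110 (28 bits)


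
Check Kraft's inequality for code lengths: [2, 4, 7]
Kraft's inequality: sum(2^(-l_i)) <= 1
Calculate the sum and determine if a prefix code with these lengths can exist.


Sum = 2^(-2) + 2^(-4) + 2^(-7)
    = 0.25 + 0.0625 + 0.0078125
    = 41/128 = 0.3203125
Since 0.3203125 <= 1, Kraft's inequality IS satisfied.
A prefix code with these lengths CAN exist.

Kraft sum = 0.3203125. Satisfied.


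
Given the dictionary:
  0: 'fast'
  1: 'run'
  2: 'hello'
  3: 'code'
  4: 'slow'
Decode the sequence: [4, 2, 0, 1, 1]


Look up each index in the dictionary:
  4 -> 'slow'
  2 -> 'hello'
  0 -> 'fast'
  1 -> 'run'
  1 -> 'run'

Decoded: "slow hello fast run run"


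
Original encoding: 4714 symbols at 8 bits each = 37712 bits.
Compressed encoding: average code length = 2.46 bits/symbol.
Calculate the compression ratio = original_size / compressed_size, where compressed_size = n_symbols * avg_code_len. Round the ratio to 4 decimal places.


original_size = n_symbols * orig_bits = 4714 * 8 = 37712 bits
compressed_size = n_symbols * avg_code_len = 4714 * 2.46 = 11596.44 bits
ratio = original_size / compressed_size = 37712 / 11596.44 = 3.252

Compression ratio = 3.252


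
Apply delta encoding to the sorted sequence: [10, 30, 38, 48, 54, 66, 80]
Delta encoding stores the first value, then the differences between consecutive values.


First value: 10
Deltas:
  30 - 10 = 20
  38 - 30 = 8
  48 - 38 = 10
  54 - 48 = 6
  66 - 54 = 12
  80 - 66 = 14


Delta encoded: [10, 20, 8, 10, 6, 12, 14]


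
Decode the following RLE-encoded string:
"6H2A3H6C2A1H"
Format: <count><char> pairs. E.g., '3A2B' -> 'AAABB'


Expanding each <count><char> pair:
  6H -> 'HHHHHH'
  2A -> 'AA'
  3H -> 'HHH'
  6C -> 'CCCCCC'
  2A -> 'AA'
  1H -> 'H'

Decoded = HHHHHHAAHHHCCCCCCAAH


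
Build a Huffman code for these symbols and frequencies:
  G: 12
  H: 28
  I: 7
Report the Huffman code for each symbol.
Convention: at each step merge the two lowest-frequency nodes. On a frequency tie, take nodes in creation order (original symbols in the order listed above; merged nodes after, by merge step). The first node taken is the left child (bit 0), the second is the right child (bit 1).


Huffman tree construction:
Step 1: Merge I(7) + G(12) = 19
Step 2: Merge (I+G)(19) + H(28) = 47
Read each symbol's code off the tree from the root (left child = 0, right child = 1).

Codes:
  G: 01 (length 2)
  H: 1 (length 1)
  I: 00 (length 2)
Average code length: 66/47 = 1.4043 bits/symbol


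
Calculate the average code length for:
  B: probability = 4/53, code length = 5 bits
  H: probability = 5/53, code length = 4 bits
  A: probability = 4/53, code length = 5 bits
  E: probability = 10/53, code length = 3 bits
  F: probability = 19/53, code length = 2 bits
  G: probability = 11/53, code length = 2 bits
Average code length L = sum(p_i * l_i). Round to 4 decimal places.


Weighted contributions p_i * l_i:
  B: (4/53) * 5 = 20/53
  H: (5/53) * 4 = 20/53
  A: (4/53) * 5 = 20/53
  E: (10/53) * 3 = 30/53
  F: (19/53) * 2 = 38/53
  G: (11/53) * 2 = 22/53
Sum = (20 + 20 + 20 + 30 + 38 + 22)/53 = 150/53

L = 150/53 = 2.8302 bits/symbol


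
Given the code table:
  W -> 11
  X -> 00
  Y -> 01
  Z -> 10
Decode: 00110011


Decoding:
00 -> X
11 -> W
00 -> X
11 -> W


Result: XWXW


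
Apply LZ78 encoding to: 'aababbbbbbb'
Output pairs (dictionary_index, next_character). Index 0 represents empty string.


LZ78 encoding steps:
Dictionary: {0: ''}
Step 1: w='' (idx 0), next='a' -> output (0, 'a'), add 'a' as idx 1
Step 2: w='a' (idx 1), next='b' -> output (1, 'b'), add 'ab' as idx 2
Step 3: w='ab' (idx 2), next='b' -> output (2, 'b'), add 'abb' as idx 3
Step 4: w='' (idx 0), next='b' -> output (0, 'b'), add 'b' as idx 4
Step 5: w='b' (idx 4), next='b' -> output (4, 'b'), add 'bb' as idx 5
Step 6: w='bb' (idx 5), end of input -> output (5, '')


Encoded: [(0, 'a'), (1, 'b'), (2, 'b'), (0, 'b'), (4, 'b'), (5, '')]


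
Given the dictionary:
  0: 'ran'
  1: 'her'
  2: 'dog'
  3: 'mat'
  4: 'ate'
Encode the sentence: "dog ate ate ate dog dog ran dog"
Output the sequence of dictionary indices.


Look up each word in the dictionary:
  'dog' -> 2
  'ate' -> 4
  'ate' -> 4
  'ate' -> 4
  'dog' -> 2
  'dog' -> 2
  'ran' -> 0
  'dog' -> 2

Encoded: [2, 4, 4, 4, 2, 2, 0, 2]


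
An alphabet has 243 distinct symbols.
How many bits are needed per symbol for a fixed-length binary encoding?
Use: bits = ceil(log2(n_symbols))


log2(243) = 7.9248
Bracket: 2^7 = 128 < 243 <= 2^8 = 256
So ceil(log2(243)) = 8

bits = ceil(log2(243)) = ceil(7.9248) = 8 bits


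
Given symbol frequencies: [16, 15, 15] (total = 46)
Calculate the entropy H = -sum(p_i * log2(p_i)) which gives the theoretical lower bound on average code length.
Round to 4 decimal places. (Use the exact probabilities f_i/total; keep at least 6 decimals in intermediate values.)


Per-symbol terms -p_i * log2(p_i) with p_i = f_i/46:
  p = 16/46 = 0.347826: log2(p) = -1.523562, -p*log2(p) = 0.529935
  p = 15/46 = 0.326087: log2(p) = -1.616671, -p*log2(p) = 0.527175
  p = 15/46 = 0.326087: log2(p) = -1.616671, -p*log2(p) = 0.527175
H = 0.529935 + 0.527175 + 0.527175 = 1.584285

H = 1.5843 bits/symbol


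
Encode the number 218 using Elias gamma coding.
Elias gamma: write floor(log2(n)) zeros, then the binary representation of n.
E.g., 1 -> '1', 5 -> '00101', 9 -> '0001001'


num_bits = floor(log2(218)) + 1 = 8
leading_zeros = num_bits - 1 = 7
binary(218) = 11011010

Elias gamma(218) = '0000000' + '11011010' = 000000011011010 (15 bits)


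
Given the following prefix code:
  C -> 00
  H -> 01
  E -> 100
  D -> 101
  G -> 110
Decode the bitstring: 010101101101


Decoding step by step:
Bits 01 -> H
Bits 01 -> H
Bits 01 -> H
Bits 101 -> D
Bits 101 -> D


Decoded message: HHHDD


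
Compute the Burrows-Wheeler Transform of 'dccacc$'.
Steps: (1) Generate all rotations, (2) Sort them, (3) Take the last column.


Rotations (sorted):
  0: $dccacc -> last char: c
  1: acc$dcc -> last char: c
  2: c$dccac -> last char: c
  3: cacc$dc -> last char: c
  4: cc$dcca -> last char: a
  5: ccacc$d -> last char: d
  6: dccacc$ -> last char: $


BWT = ccccad$


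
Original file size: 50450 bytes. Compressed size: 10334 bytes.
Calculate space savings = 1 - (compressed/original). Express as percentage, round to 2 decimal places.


ratio = compressed/original = 10334/50450 = 0.204836
savings = 1 - ratio = 1 - 0.204836 = 0.795164
as a percentage: 0.795164 * 100 = 79.52%

Space savings = 1 - 10334/50450 = 79.52%


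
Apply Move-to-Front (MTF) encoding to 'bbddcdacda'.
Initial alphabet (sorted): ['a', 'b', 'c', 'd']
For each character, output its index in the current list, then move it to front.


MTF encoding:
'b': index 1 in ['a', 'b', 'c', 'd'] -> ['b', 'a', 'c', 'd']
'b': index 0 in ['b', 'a', 'c', 'd'] -> ['b', 'a', 'c', 'd']
'd': index 3 in ['b', 'a', 'c', 'd'] -> ['d', 'b', 'a', 'c']
'd': index 0 in ['d', 'b', 'a', 'c'] -> ['d', 'b', 'a', 'c']
'c': index 3 in ['d', 'b', 'a', 'c'] -> ['c', 'd', 'b', 'a']
'd': index 1 in ['c', 'd', 'b', 'a'] -> ['d', 'c', 'b', 'a']
'a': index 3 in ['d', 'c', 'b', 'a'] -> ['a', 'd', 'c', 'b']
'c': index 2 in ['a', 'd', 'c', 'b'] -> ['c', 'a', 'd', 'b']
'd': index 2 in ['c', 'a', 'd', 'b'] -> ['d', 'c', 'a', 'b']
'a': index 2 in ['d', 'c', 'a', 'b'] -> ['a', 'd', 'c', 'b']


Output: [1, 0, 3, 0, 3, 1, 3, 2, 2, 2]


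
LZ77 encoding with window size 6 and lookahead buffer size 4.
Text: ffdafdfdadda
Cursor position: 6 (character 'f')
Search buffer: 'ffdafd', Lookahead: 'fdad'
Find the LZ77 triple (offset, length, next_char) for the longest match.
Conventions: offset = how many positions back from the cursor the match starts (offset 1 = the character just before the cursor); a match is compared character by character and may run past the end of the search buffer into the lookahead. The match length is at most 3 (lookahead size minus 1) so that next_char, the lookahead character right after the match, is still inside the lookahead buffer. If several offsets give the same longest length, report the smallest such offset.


Try each offset into the search buffer:
  offset=1 (pos 5, char 'd'): match length 0
  offset=2 (pos 4, char 'f'): match length 2
  offset=3 (pos 3, char 'a'): match length 0
  offset=4 (pos 2, char 'd'): match length 0
  offset=5 (pos 1, char 'f'): match length 3
  offset=6 (pos 0, char 'f'): match length 1
Longest match has length 3 at offset 5.
next_char = character at position 6 + 3 = 9 -> 'd'

Best match: offset=5, length=3 (matching 'fda' starting at position 1)
LZ77 triple: (5, 3, 'd')


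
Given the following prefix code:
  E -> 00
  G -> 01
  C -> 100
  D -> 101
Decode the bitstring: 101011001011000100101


Decoding step by step:
Bits 101 -> D
Bits 01 -> G
Bits 100 -> C
Bits 101 -> D
Bits 100 -> C
Bits 01 -> G
Bits 00 -> E
Bits 101 -> D


Decoded message: DGCDCGED


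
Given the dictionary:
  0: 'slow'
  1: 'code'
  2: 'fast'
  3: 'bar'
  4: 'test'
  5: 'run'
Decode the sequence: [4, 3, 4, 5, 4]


Look up each index in the dictionary:
  4 -> 'test'
  3 -> 'bar'
  4 -> 'test'
  5 -> 'run'
  4 -> 'test'

Decoded: "test bar test run test"


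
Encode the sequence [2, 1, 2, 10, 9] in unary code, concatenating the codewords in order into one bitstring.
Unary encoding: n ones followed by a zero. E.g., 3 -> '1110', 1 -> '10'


Encode each number as n ones followed by a terminating 0:
  2 -> 110 (3 bits)
  1 -> 10 (2 bits)
  2 -> 110 (3 bits)
  10 -> 11111111110 (11 bits)
  9 -> 1111111110 (10 bits)
Total length = 3 + 2 + 3 + 11 + 10 = 29 bits.

Unary([2, 1, 2, 10, 9]) = 11010110111111111101111111110 (29 bits)


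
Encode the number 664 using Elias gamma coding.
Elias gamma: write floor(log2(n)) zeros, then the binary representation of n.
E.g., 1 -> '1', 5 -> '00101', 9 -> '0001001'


num_bits = floor(log2(664)) + 1 = 10
leading_zeros = num_bits - 1 = 9
binary(664) = 1010011000

Elias gamma(664) = '000000000' + '1010011000' = 0000000001010011000 (19 bits)


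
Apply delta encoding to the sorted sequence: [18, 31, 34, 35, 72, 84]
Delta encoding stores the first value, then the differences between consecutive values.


First value: 18
Deltas:
  31 - 18 = 13
  34 - 31 = 3
  35 - 34 = 1
  72 - 35 = 37
  84 - 72 = 12


Delta encoded: [18, 13, 3, 1, 37, 12]


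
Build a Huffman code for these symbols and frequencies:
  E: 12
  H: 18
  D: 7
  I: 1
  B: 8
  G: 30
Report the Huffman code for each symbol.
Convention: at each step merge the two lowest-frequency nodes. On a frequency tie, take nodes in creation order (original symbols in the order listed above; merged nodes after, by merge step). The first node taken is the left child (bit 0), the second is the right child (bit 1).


Huffman tree construction:
Step 1: Merge I(1) + D(7) = 8
Step 2: Merge B(8) + (I+D)(8) = 16
Step 3: Merge E(12) + (B+(I+D))(16) = 28
Step 4: Merge H(18) + (E+(B+(I+D)))(28) = 46
Step 5: Merge G(30) + (H+(E+(B+(I+D))))(46) = 76
Read each symbol's code off the tree from the root (left child = 0, right child = 1).

Codes:
  E: 110 (length 3)
  H: 10 (length 2)
  D: 11111 (length 5)
  I: 11110 (length 5)
  B: 1110 (length 4)
  G: 0 (length 1)
Average code length: 174/76 = 2.2895 bits/symbol


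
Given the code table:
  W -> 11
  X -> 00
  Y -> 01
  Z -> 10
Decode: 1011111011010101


Decoding:
10 -> Z
11 -> W
11 -> W
10 -> Z
11 -> W
01 -> Y
01 -> Y
01 -> Y


Result: ZWWZWYYY


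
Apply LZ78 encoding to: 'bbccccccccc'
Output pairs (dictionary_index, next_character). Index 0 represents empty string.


LZ78 encoding steps:
Dictionary: {0: ''}
Step 1: w='' (idx 0), next='b' -> output (0, 'b'), add 'b' as idx 1
Step 2: w='b' (idx 1), next='c' -> output (1, 'c'), add 'bc' as idx 2
Step 3: w='' (idx 0), next='c' -> output (0, 'c'), add 'c' as idx 3
Step 4: w='c' (idx 3), next='c' -> output (3, 'c'), add 'cc' as idx 4
Step 5: w='cc' (idx 4), next='c' -> output (4, 'c'), add 'ccc' as idx 5
Step 6: w='cc' (idx 4), end of input -> output (4, '')


Encoded: [(0, 'b'), (1, 'c'), (0, 'c'), (3, 'c'), (4, 'c'), (4, '')]


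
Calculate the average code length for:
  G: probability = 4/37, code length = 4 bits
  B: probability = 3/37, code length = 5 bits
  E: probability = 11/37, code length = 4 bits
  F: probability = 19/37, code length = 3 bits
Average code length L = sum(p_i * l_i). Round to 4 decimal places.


Weighted contributions p_i * l_i:
  G: (4/37) * 4 = 16/37
  B: (3/37) * 5 = 15/37
  E: (11/37) * 4 = 44/37
  F: (19/37) * 3 = 57/37
Sum = (16 + 15 + 44 + 57)/37 = 132/37

L = 132/37 = 3.5676 bits/symbol


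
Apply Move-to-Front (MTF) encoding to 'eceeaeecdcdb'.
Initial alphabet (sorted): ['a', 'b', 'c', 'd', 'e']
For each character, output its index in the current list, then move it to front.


MTF encoding:
'e': index 4 in ['a', 'b', 'c', 'd', 'e'] -> ['e', 'a', 'b', 'c', 'd']
'c': index 3 in ['e', 'a', 'b', 'c', 'd'] -> ['c', 'e', 'a', 'b', 'd']
'e': index 1 in ['c', 'e', 'a', 'b', 'd'] -> ['e', 'c', 'a', 'b', 'd']
'e': index 0 in ['e', 'c', 'a', 'b', 'd'] -> ['e', 'c', 'a', 'b', 'd']
'a': index 2 in ['e', 'c', 'a', 'b', 'd'] -> ['a', 'e', 'c', 'b', 'd']
'e': index 1 in ['a', 'e', 'c', 'b', 'd'] -> ['e', 'a', 'c', 'b', 'd']
'e': index 0 in ['e', 'a', 'c', 'b', 'd'] -> ['e', 'a', 'c', 'b', 'd']
'c': index 2 in ['e', 'a', 'c', 'b', 'd'] -> ['c', 'e', 'a', 'b', 'd']
'd': index 4 in ['c', 'e', 'a', 'b', 'd'] -> ['d', 'c', 'e', 'a', 'b']
'c': index 1 in ['d', 'c', 'e', 'a', 'b'] -> ['c', 'd', 'e', 'a', 'b']
'd': index 1 in ['c', 'd', 'e', 'a', 'b'] -> ['d', 'c', 'e', 'a', 'b']
'b': index 4 in ['d', 'c', 'e', 'a', 'b'] -> ['b', 'd', 'c', 'e', 'a']


Output: [4, 3, 1, 0, 2, 1, 0, 2, 4, 1, 1, 4]


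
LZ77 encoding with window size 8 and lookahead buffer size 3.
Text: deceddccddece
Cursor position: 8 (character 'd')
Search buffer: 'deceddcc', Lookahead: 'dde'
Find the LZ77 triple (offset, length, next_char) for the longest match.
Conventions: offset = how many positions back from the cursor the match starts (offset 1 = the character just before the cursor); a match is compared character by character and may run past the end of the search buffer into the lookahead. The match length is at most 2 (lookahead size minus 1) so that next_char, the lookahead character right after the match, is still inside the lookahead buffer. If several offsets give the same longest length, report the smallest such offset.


Try each offset into the search buffer:
  offset=1 (pos 7, char 'c'): match length 0
  offset=2 (pos 6, char 'c'): match length 0
  offset=3 (pos 5, char 'd'): match length 1
  offset=4 (pos 4, char 'd'): match length 2
  offset=5 (pos 3, char 'e'): match length 0
  offset=6 (pos 2, char 'c'): match length 0
  offset=7 (pos 1, char 'e'): match length 0
  offset=8 (pos 0, char 'd'): match length 1
Longest match has length 2 at offset 4.
next_char = character at position 8 + 2 = 10 -> 'e'

Best match: offset=4, length=2 (matching 'dd' starting at position 4)
LZ77 triple: (4, 2, 'e')


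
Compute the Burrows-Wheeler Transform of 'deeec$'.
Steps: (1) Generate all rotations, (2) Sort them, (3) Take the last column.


Rotations (sorted):
  0: $deeec -> last char: c
  1: c$deee -> last char: e
  2: deeec$ -> last char: $
  3: ec$dee -> last char: e
  4: eec$de -> last char: e
  5: eeec$d -> last char: d


BWT = ce$eed


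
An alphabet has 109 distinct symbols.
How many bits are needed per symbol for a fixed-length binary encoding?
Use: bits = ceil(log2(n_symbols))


log2(109) = 6.7682
Bracket: 2^6 = 64 < 109 <= 2^7 = 128
So ceil(log2(109)) = 7

bits = ceil(log2(109)) = ceil(6.7682) = 7 bits


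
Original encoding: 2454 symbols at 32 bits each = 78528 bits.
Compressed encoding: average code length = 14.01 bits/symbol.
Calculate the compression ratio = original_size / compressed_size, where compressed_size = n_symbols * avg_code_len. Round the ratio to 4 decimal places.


original_size = n_symbols * orig_bits = 2454 * 32 = 78528 bits
compressed_size = n_symbols * avg_code_len = 2454 * 14.01 = 34380.54 bits
ratio = original_size / compressed_size = 78528 / 34380.54 = 2.2841

Compression ratio = 2.2841


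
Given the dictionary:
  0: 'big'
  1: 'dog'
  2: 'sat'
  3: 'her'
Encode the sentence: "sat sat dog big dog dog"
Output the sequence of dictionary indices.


Look up each word in the dictionary:
  'sat' -> 2
  'sat' -> 2
  'dog' -> 1
  'big' -> 0
  'dog' -> 1
  'dog' -> 1

Encoded: [2, 2, 1, 0, 1, 1]


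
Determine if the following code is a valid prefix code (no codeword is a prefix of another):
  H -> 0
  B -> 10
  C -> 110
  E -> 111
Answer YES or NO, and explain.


Checking each pair (does one codeword prefix another?):
  H='0' vs B='10': no prefix
  H='0' vs C='110': no prefix
  H='0' vs E='111': no prefix
  B='10' vs H='0': no prefix
  B='10' vs C='110': no prefix
  B='10' vs E='111': no prefix
  C='110' vs H='0': no prefix
  C='110' vs B='10': no prefix
  C='110' vs E='111': no prefix
  E='111' vs H='0': no prefix
  E='111' vs B='10': no prefix
  E='111' vs C='110': no prefix
No violation found over all pairs.

YES -- this is a valid prefix code. No codeword is a prefix of any other codeword.


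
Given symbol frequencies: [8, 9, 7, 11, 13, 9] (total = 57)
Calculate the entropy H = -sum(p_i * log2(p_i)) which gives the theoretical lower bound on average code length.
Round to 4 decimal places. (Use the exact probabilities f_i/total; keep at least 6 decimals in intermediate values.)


Per-symbol terms -p_i * log2(p_i) with p_i = f_i/57:
  p = 8/57 = 0.140351: log2(p) = -2.832890, -p*log2(p) = 0.397599
  p = 9/57 = 0.157895: log2(p) = -2.662965, -p*log2(p) = 0.420468
  p = 7/57 = 0.122807: log2(p) = -3.025535, -p*log2(p) = 0.371557
  p = 11/57 = 0.192982: log2(p) = -2.373458, -p*log2(p) = 0.458036
  p = 13/57 = 0.228070: log2(p) = -2.132450, -p*log2(p) = 0.486348
  p = 9/57 = 0.157895: log2(p) = -2.662965, -p*log2(p) = 0.420468
H = 0.397599 + 0.420468 + 0.371557 + 0.458036 + 0.486348 + 0.420468 = 2.554476

H = 2.5545 bits/symbol


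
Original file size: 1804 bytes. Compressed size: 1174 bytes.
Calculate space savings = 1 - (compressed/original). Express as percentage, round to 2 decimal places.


ratio = compressed/original = 1174/1804 = 0.650776
savings = 1 - ratio = 1 - 0.650776 = 0.349224
as a percentage: 0.349224 * 100 = 34.92%

Space savings = 1 - 1174/1804 = 34.92%


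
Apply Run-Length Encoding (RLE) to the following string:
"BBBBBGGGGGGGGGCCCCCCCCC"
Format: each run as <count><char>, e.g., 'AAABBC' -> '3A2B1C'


Scanning runs left to right:
  i=0: run of 'B' x 5 -> '5B'
  i=5: run of 'G' x 9 -> '9G'
  i=14: run of 'C' x 9 -> '9C'

RLE = 5B9G9C


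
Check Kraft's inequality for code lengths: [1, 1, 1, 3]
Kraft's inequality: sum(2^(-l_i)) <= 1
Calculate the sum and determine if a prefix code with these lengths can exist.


Sum = 2^(-1) + 2^(-1) + 2^(-1) + 2^(-3)
    = 0.5 + 0.5 + 0.5 + 0.125
    = 13/8 = 1.625
Since 1.625 > 1, Kraft's inequality is NOT satisfied.
A prefix code with these lengths CANNOT exist.

Kraft sum = 1.625. Not satisfied.


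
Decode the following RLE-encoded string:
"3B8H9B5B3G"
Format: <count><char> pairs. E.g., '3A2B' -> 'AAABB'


Expanding each <count><char> pair:
  3B -> 'BBB'
  8H -> 'HHHHHHHH'
  9B -> 'BBBBBBBBB'
  5B -> 'BBBBB'
  3G -> 'GGG'

Decoded = BBBHHHHHHHHBBBBBBBBBBBBBBGGG


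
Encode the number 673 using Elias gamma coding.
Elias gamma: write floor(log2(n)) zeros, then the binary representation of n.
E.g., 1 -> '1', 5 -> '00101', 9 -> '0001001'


num_bits = floor(log2(673)) + 1 = 10
leading_zeros = num_bits - 1 = 9
binary(673) = 1010100001

Elias gamma(673) = '000000000' + '1010100001' = 0000000001010100001 (19 bits)


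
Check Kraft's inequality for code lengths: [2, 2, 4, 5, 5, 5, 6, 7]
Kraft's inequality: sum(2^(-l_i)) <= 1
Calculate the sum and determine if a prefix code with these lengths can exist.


Sum = 2^(-2) + 2^(-2) + 2^(-4) + 2^(-5) + 2^(-5) + 2^(-5) + 2^(-6) + 2^(-7)
    = 0.25 + 0.25 + 0.0625 + 0.03125 + 0.03125 + 0.03125 + 0.015625 + 0.0078125
    = 87/128 = 0.6796875
Since 0.6796875 <= 1, Kraft's inequality IS satisfied.
A prefix code with these lengths CAN exist.

Kraft sum = 0.6796875. Satisfied.


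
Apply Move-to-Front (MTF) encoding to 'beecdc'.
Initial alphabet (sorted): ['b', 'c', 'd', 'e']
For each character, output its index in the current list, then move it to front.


MTF encoding:
'b': index 0 in ['b', 'c', 'd', 'e'] -> ['b', 'c', 'd', 'e']
'e': index 3 in ['b', 'c', 'd', 'e'] -> ['e', 'b', 'c', 'd']
'e': index 0 in ['e', 'b', 'c', 'd'] -> ['e', 'b', 'c', 'd']
'c': index 2 in ['e', 'b', 'c', 'd'] -> ['c', 'e', 'b', 'd']
'd': index 3 in ['c', 'e', 'b', 'd'] -> ['d', 'c', 'e', 'b']
'c': index 1 in ['d', 'c', 'e', 'b'] -> ['c', 'd', 'e', 'b']


Output: [0, 3, 0, 2, 3, 1]


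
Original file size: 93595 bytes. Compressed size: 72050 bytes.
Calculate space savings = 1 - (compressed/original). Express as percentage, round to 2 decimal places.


ratio = compressed/original = 72050/93595 = 0.769806
savings = 1 - ratio = 1 - 0.769806 = 0.230194
as a percentage: 0.230194 * 100 = 23.02%

Space savings = 1 - 72050/93595 = 23.02%


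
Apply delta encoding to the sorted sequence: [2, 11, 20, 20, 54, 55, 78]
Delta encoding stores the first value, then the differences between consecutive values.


First value: 2
Deltas:
  11 - 2 = 9
  20 - 11 = 9
  20 - 20 = 0
  54 - 20 = 34
  55 - 54 = 1
  78 - 55 = 23


Delta encoded: [2, 9, 9, 0, 34, 1, 23]


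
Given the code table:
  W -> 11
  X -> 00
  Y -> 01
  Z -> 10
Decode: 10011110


Decoding:
10 -> Z
01 -> Y
11 -> W
10 -> Z


Result: ZYWZ


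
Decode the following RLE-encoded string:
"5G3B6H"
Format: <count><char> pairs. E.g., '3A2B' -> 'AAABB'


Expanding each <count><char> pair:
  5G -> 'GGGGG'
  3B -> 'BBB'
  6H -> 'HHHHHH'

Decoded = GGGGGBBBHHHHHH


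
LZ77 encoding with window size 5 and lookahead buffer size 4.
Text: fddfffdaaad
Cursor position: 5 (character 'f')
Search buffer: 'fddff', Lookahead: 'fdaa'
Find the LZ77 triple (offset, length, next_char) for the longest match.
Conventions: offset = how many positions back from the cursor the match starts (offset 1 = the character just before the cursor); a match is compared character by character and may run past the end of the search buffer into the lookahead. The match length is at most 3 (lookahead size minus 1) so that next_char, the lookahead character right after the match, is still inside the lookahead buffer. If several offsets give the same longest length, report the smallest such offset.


Try each offset into the search buffer:
  offset=1 (pos 4, char 'f'): match length 1
  offset=2 (pos 3, char 'f'): match length 1
  offset=3 (pos 2, char 'd'): match length 0
  offset=4 (pos 1, char 'd'): match length 0
  offset=5 (pos 0, char 'f'): match length 2
Longest match has length 2 at offset 5.
next_char = character at position 5 + 2 = 7 -> 'a'

Best match: offset=5, length=2 (matching 'fd' starting at position 0)
LZ77 triple: (5, 2, 'a')


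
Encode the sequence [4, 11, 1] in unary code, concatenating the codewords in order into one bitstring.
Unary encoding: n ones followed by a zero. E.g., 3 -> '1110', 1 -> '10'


Encode each number as n ones followed by a terminating 0:
  4 -> 11110 (5 bits)
  11 -> 111111111110 (12 bits)
  1 -> 10 (2 bits)
Total length = 5 + 12 + 2 = 19 bits.

Unary([4, 11, 1]) = 1111011111111111010 (19 bits)


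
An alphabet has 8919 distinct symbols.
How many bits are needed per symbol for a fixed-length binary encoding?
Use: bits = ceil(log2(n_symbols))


log2(8919) = 13.1227
Bracket: 2^13 = 8192 < 8919 <= 2^14 = 16384
So ceil(log2(8919)) = 14

bits = ceil(log2(8919)) = ceil(13.1227) = 14 bits


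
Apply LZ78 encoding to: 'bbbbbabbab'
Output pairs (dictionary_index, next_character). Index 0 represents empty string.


LZ78 encoding steps:
Dictionary: {0: ''}
Step 1: w='' (idx 0), next='b' -> output (0, 'b'), add 'b' as idx 1
Step 2: w='b' (idx 1), next='b' -> output (1, 'b'), add 'bb' as idx 2
Step 3: w='bb' (idx 2), next='a' -> output (2, 'a'), add 'bba' as idx 3
Step 4: w='bba' (idx 3), next='b' -> output (3, 'b'), add 'bbab' as idx 4


Encoded: [(0, 'b'), (1, 'b'), (2, 'a'), (3, 'b')]


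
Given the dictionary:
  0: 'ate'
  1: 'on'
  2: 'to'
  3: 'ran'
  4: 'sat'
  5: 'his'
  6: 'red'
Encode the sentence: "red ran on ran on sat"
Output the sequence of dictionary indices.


Look up each word in the dictionary:
  'red' -> 6
  'ran' -> 3
  'on' -> 1
  'ran' -> 3
  'on' -> 1
  'sat' -> 4

Encoded: [6, 3, 1, 3, 1, 4]


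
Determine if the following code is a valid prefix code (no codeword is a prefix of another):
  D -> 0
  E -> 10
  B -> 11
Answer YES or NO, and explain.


Checking each pair (does one codeword prefix another?):
  D='0' vs E='10': no prefix
  D='0' vs B='11': no prefix
  E='10' vs D='0': no prefix
  E='10' vs B='11': no prefix
  B='11' vs D='0': no prefix
  B='11' vs E='10': no prefix
No violation found over all pairs.

YES -- this is a valid prefix code. No codeword is a prefix of any other codeword.


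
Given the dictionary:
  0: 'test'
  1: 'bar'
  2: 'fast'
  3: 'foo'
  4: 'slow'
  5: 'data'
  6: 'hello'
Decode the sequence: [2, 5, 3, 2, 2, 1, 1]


Look up each index in the dictionary:
  2 -> 'fast'
  5 -> 'data'
  3 -> 'foo'
  2 -> 'fast'
  2 -> 'fast'
  1 -> 'bar'
  1 -> 'bar'

Decoded: "fast data foo fast fast bar bar"


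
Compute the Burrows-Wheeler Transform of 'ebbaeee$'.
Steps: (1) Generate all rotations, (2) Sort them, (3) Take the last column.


Rotations (sorted):
  0: $ebbaeee -> last char: e
  1: aeee$ebb -> last char: b
  2: baeee$eb -> last char: b
  3: bbaeee$e -> last char: e
  4: e$ebbaee -> last char: e
  5: ebbaeee$ -> last char: $
  6: ee$ebbae -> last char: e
  7: eee$ebba -> last char: a


BWT = ebbee$ea


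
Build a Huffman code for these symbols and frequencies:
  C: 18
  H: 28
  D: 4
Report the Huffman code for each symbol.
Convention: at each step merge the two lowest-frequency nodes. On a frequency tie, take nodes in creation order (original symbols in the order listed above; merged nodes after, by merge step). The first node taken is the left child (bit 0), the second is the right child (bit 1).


Huffman tree construction:
Step 1: Merge D(4) + C(18) = 22
Step 2: Merge (D+C)(22) + H(28) = 50
Read each symbol's code off the tree from the root (left child = 0, right child = 1).

Codes:
  C: 01 (length 2)
  H: 1 (length 1)
  D: 00 (length 2)
Average code length: 72/50 = 1.4400 bits/symbol


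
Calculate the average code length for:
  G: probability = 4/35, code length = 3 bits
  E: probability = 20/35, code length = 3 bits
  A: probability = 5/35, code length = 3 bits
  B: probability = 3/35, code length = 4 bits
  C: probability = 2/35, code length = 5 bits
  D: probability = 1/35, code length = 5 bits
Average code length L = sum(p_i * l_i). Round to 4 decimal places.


Weighted contributions p_i * l_i:
  G: (4/35) * 3 = 12/35
  E: (20/35) * 3 = 60/35
  A: (5/35) * 3 = 15/35
  B: (3/35) * 4 = 12/35
  C: (2/35) * 5 = 10/35
  D: (1/35) * 5 = 5/35
Sum = (12 + 60 + 15 + 12 + 10 + 5)/35 = 114/35

L = 114/35 = 3.2571 bits/symbol


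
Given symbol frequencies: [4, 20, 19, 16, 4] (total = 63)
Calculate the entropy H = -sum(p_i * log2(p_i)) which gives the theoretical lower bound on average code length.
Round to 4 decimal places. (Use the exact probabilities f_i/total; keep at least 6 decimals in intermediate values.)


Per-symbol terms -p_i * log2(p_i) with p_i = f_i/63:
  p = 4/63 = 0.063492: log2(p) = -3.977280, -p*log2(p) = 0.252526
  p = 20/63 = 0.317460: log2(p) = -1.655352, -p*log2(p) = 0.525509
  p = 19/63 = 0.301587: log2(p) = -1.729352, -p*log2(p) = 0.521551
  p = 16/63 = 0.253968: log2(p) = -1.977280, -p*log2(p) = 0.502166
  p = 4/63 = 0.063492: log2(p) = -3.977280, -p*log2(p) = 0.252526
H = 0.252526 + 0.525509 + 0.521551 + 0.502166 + 0.252526 = 2.054278

H = 2.0543 bits/symbol


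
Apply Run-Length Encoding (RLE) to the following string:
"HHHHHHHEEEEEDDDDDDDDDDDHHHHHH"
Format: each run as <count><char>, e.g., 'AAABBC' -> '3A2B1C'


Scanning runs left to right:
  i=0: run of 'H' x 7 -> '7H'
  i=7: run of 'E' x 5 -> '5E'
  i=12: run of 'D' x 11 -> '11D'
  i=23: run of 'H' x 6 -> '6H'

RLE = 7H5E11D6H


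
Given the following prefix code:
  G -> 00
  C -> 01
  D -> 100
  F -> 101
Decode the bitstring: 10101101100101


Decoding step by step:
Bits 101 -> F
Bits 01 -> C
Bits 101 -> F
Bits 100 -> D
Bits 101 -> F


Decoded message: FCFDF


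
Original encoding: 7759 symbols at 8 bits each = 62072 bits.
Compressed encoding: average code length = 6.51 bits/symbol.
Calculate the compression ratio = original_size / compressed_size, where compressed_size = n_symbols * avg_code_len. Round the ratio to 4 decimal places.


original_size = n_symbols * orig_bits = 7759 * 8 = 62072 bits
compressed_size = n_symbols * avg_code_len = 7759 * 6.51 = 50511.09 bits
ratio = original_size / compressed_size = 62072 / 50511.09 = 1.2289

Compression ratio = 1.2289


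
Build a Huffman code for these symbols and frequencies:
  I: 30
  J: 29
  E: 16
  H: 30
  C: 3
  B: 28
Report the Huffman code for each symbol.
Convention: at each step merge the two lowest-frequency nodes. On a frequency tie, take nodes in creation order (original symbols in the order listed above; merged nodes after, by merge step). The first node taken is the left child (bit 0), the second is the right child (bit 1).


Huffman tree construction:
Step 1: Merge C(3) + E(16) = 19
Step 2: Merge (C+E)(19) + B(28) = 47
Step 3: Merge J(29) + I(30) = 59
Step 4: Merge H(30) + ((C+E)+B)(47) = 77
Step 5: Merge (J+I)(59) + (H+((C+E)+B))(77) = 136
Read each symbol's code off the tree from the root (left child = 0, right child = 1).

Codes:
  I: 01 (length 2)
  J: 00 (length 2)
  E: 1101 (length 4)
  H: 10 (length 2)
  C: 1100 (length 4)
  B: 111 (length 3)
Average code length: 338/136 = 2.4853 bits/symbol


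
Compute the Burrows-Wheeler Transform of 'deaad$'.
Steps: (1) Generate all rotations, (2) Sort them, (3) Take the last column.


Rotations (sorted):
  0: $deaad -> last char: d
  1: aad$de -> last char: e
  2: ad$dea -> last char: a
  3: d$deaa -> last char: a
  4: deaad$ -> last char: $
  5: eaad$d -> last char: d


BWT = deaa$d


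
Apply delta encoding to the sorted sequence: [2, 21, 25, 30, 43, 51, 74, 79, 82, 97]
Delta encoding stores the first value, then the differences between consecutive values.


First value: 2
Deltas:
  21 - 2 = 19
  25 - 21 = 4
  30 - 25 = 5
  43 - 30 = 13
  51 - 43 = 8
  74 - 51 = 23
  79 - 74 = 5
  82 - 79 = 3
  97 - 82 = 15


Delta encoded: [2, 19, 4, 5, 13, 8, 23, 5, 3, 15]


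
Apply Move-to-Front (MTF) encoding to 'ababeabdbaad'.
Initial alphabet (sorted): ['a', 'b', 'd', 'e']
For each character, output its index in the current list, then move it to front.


MTF encoding:
'a': index 0 in ['a', 'b', 'd', 'e'] -> ['a', 'b', 'd', 'e']
'b': index 1 in ['a', 'b', 'd', 'e'] -> ['b', 'a', 'd', 'e']
'a': index 1 in ['b', 'a', 'd', 'e'] -> ['a', 'b', 'd', 'e']
'b': index 1 in ['a', 'b', 'd', 'e'] -> ['b', 'a', 'd', 'e']
'e': index 3 in ['b', 'a', 'd', 'e'] -> ['e', 'b', 'a', 'd']
'a': index 2 in ['e', 'b', 'a', 'd'] -> ['a', 'e', 'b', 'd']
'b': index 2 in ['a', 'e', 'b', 'd'] -> ['b', 'a', 'e', 'd']
'd': index 3 in ['b', 'a', 'e', 'd'] -> ['d', 'b', 'a', 'e']
'b': index 1 in ['d', 'b', 'a', 'e'] -> ['b', 'd', 'a', 'e']
'a': index 2 in ['b', 'd', 'a', 'e'] -> ['a', 'b', 'd', 'e']
'a': index 0 in ['a', 'b', 'd', 'e'] -> ['a', 'b', 'd', 'e']
'd': index 2 in ['a', 'b', 'd', 'e'] -> ['d', 'a', 'b', 'e']


Output: [0, 1, 1, 1, 3, 2, 2, 3, 1, 2, 0, 2]


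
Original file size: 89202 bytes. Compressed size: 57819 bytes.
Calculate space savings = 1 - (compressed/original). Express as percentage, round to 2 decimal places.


ratio = compressed/original = 57819/89202 = 0.648181
savings = 1 - ratio = 1 - 0.648181 = 0.351819
as a percentage: 0.351819 * 100 = 35.18%

Space savings = 1 - 57819/89202 = 35.18%


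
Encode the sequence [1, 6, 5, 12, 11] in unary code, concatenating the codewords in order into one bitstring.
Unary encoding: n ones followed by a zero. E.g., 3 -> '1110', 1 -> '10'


Encode each number as n ones followed by a terminating 0:
  1 -> 10 (2 bits)
  6 -> 1111110 (7 bits)
  5 -> 111110 (6 bits)
  12 -> 1111111111110 (13 bits)
  11 -> 111111111110 (12 bits)
Total length = 2 + 7 + 6 + 13 + 12 = 40 bits.

Unary([1, 6, 5, 12, 11]) = 1011111101111101111111111110111111111110 (40 bits)


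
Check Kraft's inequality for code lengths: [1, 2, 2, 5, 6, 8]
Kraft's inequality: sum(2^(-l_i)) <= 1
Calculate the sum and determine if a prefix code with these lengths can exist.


Sum = 2^(-1) + 2^(-2) + 2^(-2) + 2^(-5) + 2^(-6) + 2^(-8)
    = 0.5 + 0.25 + 0.25 + 0.03125 + 0.015625 + 0.00390625
    = 269/256 = 1.05078125
Since 1.05078125 > 1, Kraft's inequality is NOT satisfied.
A prefix code with these lengths CANNOT exist.

Kraft sum = 1.05078125. Not satisfied.
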